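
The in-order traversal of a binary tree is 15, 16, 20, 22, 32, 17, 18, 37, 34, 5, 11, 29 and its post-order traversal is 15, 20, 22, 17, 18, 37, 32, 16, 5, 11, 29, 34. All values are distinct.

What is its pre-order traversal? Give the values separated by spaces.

34 16 15 32 22 20 37 18 17 29 11 5

The last element of post-order is the root; it splits in-order into left and right subtrees.
Root 34: left subtree has 8 nodes {15, 16, 20, 22, 32, 17, 18, 37}, right has 3 {5, 11, 29}.
  Root 16: left subtree has 1 node {15}, right has 6 {20, 22, 32, 17, 18, 37}.
    Root 32: left subtree has 2 nodes {20, 22}, right has 3 {17, 18, 37}.
      Root 22: left subtree has 1 node {20}, right has 0 { }.
      Root 37: left subtree has 2 nodes {17, 18}, right has 0 { }.
        Root 18: left subtree has 1 node {17}, right has 0 { }.
  Root 29: left subtree has 2 nodes {5, 11}, right has 0 { }.
    Root 11: left subtree has 1 node {5}, right has 0 { }.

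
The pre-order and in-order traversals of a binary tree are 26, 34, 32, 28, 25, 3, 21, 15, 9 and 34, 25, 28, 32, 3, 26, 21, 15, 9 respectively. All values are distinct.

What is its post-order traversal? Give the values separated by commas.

The first element of pre-order is the root; it splits in-order into left and right subtrees.
Root 26: left subtree has 5 nodes {34, 25, 28, 32, 3}, right has 3 {21, 15, 9}.
  Root 34: left subtree has 0 nodes { }, right has 4 {25, 28, 32, 3}.
    Root 32: left subtree has 2 nodes {25, 28}, right has 1 {3}.
      Root 28: left subtree has 1 node {25}, right has 0 { }.
  Root 21: left subtree has 0 nodes { }, right has 2 {15, 9}.
    Root 15: left subtree has 0 nodes { }, right has 1 {9}.

25, 28, 3, 32, 34, 9, 15, 21, 26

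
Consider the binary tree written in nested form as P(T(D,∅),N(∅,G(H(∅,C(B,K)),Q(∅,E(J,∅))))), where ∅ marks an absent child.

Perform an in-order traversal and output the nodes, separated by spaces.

In-order visits the left subtree, then the node, then the right subtree.
At P: go left to T.
  At T: go left to D.
    D is a leaf — visit D.
  Visit T.
  At T: no right child.
Visit P.
At P: go right to N.
  At N: no left child.
  Visit N.
  At N: go right to G.
    At G: go left to H.
      At H: no left child.
      Visit H.
      At H: go right to C.
        At C: go left to B.
          B is a leaf — visit B.
        Visit C.
        At C: go right to K.
          K is a leaf — visit K.
    Visit G.
    At G: go right to Q.
      At Q: no left child.
      Visit Q.
      At Q: go right to E.
        At E: go left to J.
          J is a leaf — visit J.
        Visit E.
        At E: no right child.

D T P N H B C K G Q J E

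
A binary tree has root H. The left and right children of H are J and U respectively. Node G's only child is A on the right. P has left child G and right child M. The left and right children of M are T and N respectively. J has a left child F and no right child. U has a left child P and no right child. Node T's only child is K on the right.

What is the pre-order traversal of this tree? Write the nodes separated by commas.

H, J, F, U, P, G, A, M, T, K, N

Pre-order visits the node, then its left subtree, then its right subtree.
Visit H.
At H: go left to J.
  Visit J.
  At J: go left to F.
    F is a leaf — visit F.
  At J: no right child.
At H: go right to U.
  Visit U.
  At U: go left to P.
    Visit P.
    At P: go left to G.
      Visit G.
      At G: no left child.
      At G: go right to A.
        A is a leaf — visit A.
    At P: go right to M.
      Visit M.
      At M: go left to T.
        Visit T.
        At T: no left child.
        At T: go right to K.
          K is a leaf — visit K.
      At M: go right to N.
        N is a leaf — visit N.
  At U: no right child.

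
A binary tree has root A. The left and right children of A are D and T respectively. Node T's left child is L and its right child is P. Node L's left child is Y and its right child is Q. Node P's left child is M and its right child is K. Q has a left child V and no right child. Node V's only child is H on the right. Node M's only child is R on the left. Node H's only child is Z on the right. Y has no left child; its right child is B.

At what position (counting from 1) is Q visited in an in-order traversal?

In-order visits the left subtree, then the node, then the right subtree.
At A: go left to D.
  D is a leaf — visit D.
Visit A.
At A: go right to T.
  At T: go left to L.
    At L: go left to Y.
      At Y: no left child.
      Visit Y.
      At Y: go right to B.
        B is a leaf — visit B.
    Visit L.
    At L: go right to Q.
      At Q: go left to V.
        At V: no left child.
        Visit V.
        At V: go right to H.
          At H: no left child.
          Visit H.
          At H: go right to Z.
            Z is a leaf — visit Z.
      Visit Q.
      At Q: no right child.
  Visit T.
  At T: go right to P.
    At P: go left to M.
      At M: go left to R.
        R is a leaf — visit R.
      Visit M.
      At M: no right child.
    Visit P.
    At P: go right to K.
      K is a leaf — visit K.
Full in-order sequence: D, A, Y, B, L, V, H, Z, Q, T, R, M, P, K.

9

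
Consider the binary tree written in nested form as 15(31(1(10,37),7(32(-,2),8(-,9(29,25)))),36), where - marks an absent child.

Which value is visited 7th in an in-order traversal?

In-order visits the left subtree, then the node, then the right subtree.
At 15: go left to 31.
  At 31: go left to 1.
    At 1: go left to 10.
      10 is a leaf — visit 10.
    Visit 1.
    At 1: go right to 37.
      37 is a leaf — visit 37.
  Visit 31.
  At 31: go right to 7.
    At 7: go left to 32.
      At 32: no left child.
      Visit 32.
      At 32: go right to 2.
        2 is a leaf — visit 2.
    Visit 7.
    At 7: go right to 8.
      At 8: no left child.
      Visit 8.
      At 8: go right to 9.
        At 9: go left to 29.
          29 is a leaf — visit 29.
        Visit 9.
        At 9: go right to 25.
          25 is a leaf — visit 25.
Visit 15.
At 15: go right to 36.
  36 is a leaf — visit 36.
Full in-order sequence: 10, 1, 37, 31, 32, 2, 7, 8, 29, 9, 25, 15, 36.

7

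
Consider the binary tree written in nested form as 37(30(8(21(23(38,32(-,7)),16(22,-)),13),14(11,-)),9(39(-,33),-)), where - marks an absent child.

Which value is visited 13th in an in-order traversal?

In-order visits the left subtree, then the node, then the right subtree.
At 37: go left to 30.
  At 30: go left to 8.
    At 8: go left to 21.
      At 21: go left to 23.
        At 23: go left to 38.
          38 is a leaf — visit 38.
        Visit 23.
        At 23: go right to 32.
          At 32: no left child.
          Visit 32.
          At 32: go right to 7.
            7 is a leaf — visit 7.
      Visit 21.
      At 21: go right to 16.
        At 16: go left to 22.
          22 is a leaf — visit 22.
        Visit 16.
        At 16: no right child.
    Visit 8.
    At 8: go right to 13.
      13 is a leaf — visit 13.
  Visit 30.
  At 30: go right to 14.
    At 14: go left to 11.
      11 is a leaf — visit 11.
    Visit 14.
    At 14: no right child.
Visit 37.
At 37: go right to 9.
  At 9: go left to 39.
    At 39: no left child.
    Visit 39.
    At 39: go right to 33.
      33 is a leaf — visit 33.
  Visit 9.
  At 9: no right child.
Full in-order sequence: 38, 23, 32, 7, 21, 22, 16, 8, 13, 30, 11, 14, 37, 39, 33, 9.

37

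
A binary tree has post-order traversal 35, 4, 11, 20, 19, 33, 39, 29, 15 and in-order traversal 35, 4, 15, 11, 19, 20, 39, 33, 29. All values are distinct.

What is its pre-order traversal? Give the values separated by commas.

The last element of post-order is the root; it splits in-order into left and right subtrees.
Root 15: left subtree has 2 nodes {35, 4}, right has 6 {11, 19, 20, 39, 33, 29}.
  Root 4: left subtree has 1 node {35}, right has 0 { }.
  Root 29: left subtree has 5 nodes {11, 19, 20, 39, 33}, right has 0 { }.
    Root 39: left subtree has 3 nodes {11, 19, 20}, right has 1 {33}.
      Root 19: left subtree has 1 node {11}, right has 1 {20}.

15, 4, 35, 29, 39, 19, 11, 20, 33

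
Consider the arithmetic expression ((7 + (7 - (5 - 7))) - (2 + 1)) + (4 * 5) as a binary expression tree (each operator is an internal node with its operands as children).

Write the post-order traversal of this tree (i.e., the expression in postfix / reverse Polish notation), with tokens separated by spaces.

7 7 5 7 - - + 2 1 + - 4 5 * +

Post-order on an expression tree gives postfix notation: for each operator, emit left operand, right operand, then the operator.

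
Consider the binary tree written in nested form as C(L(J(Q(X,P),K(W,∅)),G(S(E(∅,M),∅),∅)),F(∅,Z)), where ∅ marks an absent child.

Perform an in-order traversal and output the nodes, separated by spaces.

In-order visits the left subtree, then the node, then the right subtree.
At C: go left to L.
  At L: go left to J.
    At J: go left to Q.
      At Q: go left to X.
        X is a leaf — visit X.
      Visit Q.
      At Q: go right to P.
        P is a leaf — visit P.
    Visit J.
    At J: go right to K.
      At K: go left to W.
        W is a leaf — visit W.
      Visit K.
      At K: no right child.
  Visit L.
  At L: go right to G.
    At G: go left to S.
      At S: go left to E.
        At E: no left child.
        Visit E.
        At E: go right to M.
          M is a leaf — visit M.
      Visit S.
      At S: no right child.
    Visit G.
    At G: no right child.
Visit C.
At C: go right to F.
  At F: no left child.
  Visit F.
  At F: go right to Z.
    Z is a leaf — visit Z.

X Q P J W K L E M S G C F Z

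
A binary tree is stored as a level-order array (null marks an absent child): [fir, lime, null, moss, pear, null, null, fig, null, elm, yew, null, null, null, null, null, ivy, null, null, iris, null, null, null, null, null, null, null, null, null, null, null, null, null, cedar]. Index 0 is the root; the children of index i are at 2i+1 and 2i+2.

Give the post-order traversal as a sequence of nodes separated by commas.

cedar, ivy, fig, moss, iris, elm, yew, pear, lime, fir

Post-order visits the left subtree, then the right subtree, then the node.
At fir: go left to lime.
  At lime: go left to moss.
    At moss: go left to fig.
      At fig: no left child.
      At fig: go right to ivy.
        At ivy: go left to cedar.
          cedar is a leaf — visit cedar.
        At ivy: no right child.
        Visit ivy.
      Visit fig.
    At moss: no right child.
    Visit moss.
  At lime: go right to pear.
    At pear: go left to elm.
      At elm: go left to iris.
        iris is a leaf — visit iris.
      At elm: no right child.
      Visit elm.
    At pear: go right to yew.
      yew is a leaf — visit yew.
    Visit pear.
  Visit lime.
At fir: no right child.
Visit fir.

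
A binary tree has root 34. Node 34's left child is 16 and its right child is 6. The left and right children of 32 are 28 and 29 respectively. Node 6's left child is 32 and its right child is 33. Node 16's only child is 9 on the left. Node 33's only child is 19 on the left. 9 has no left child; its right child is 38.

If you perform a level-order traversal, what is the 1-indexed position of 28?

8

Level-order visits nodes level by level from the root, left to right within each level.
Level 0: 34
Level 1: 16, 6
Level 2: 9, 32, 33
Level 3: 38, 28, 29, 19
Full level-order sequence: 34, 16, 6, 9, 32, 33, 38, 28, 29, 19.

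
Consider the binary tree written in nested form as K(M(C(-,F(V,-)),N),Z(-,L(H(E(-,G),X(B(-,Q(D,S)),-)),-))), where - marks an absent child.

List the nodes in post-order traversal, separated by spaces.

V F C N M G E D S Q B X H L Z K

Post-order visits the left subtree, then the right subtree, then the node.
At K: go left to M.
  At M: go left to C.
    At C: no left child.
    At C: go right to F.
      At F: go left to V.
        V is a leaf — visit V.
      At F: no right child.
      Visit F.
    Visit C.
  At M: go right to N.
    N is a leaf — visit N.
  Visit M.
At K: go right to Z.
  At Z: no left child.
  At Z: go right to L.
    At L: go left to H.
      At H: go left to E.
        At E: no left child.
        At E: go right to G.
          G is a leaf — visit G.
        Visit E.
      At H: go right to X.
        At X: go left to B.
          At B: no left child.
          At B: go right to Q.
            At Q: go left to D.
              D is a leaf — visit D.
            At Q: go right to S.
              S is a leaf — visit S.
            Visit Q.
          Visit B.
        At X: no right child.
        Visit X.
      Visit H.
    At L: no right child.
    Visit L.
  Visit Z.
Visit K.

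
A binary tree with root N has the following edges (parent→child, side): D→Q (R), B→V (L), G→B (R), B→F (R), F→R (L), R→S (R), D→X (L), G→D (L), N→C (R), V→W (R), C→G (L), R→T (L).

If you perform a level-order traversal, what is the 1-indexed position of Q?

7

Level-order visits nodes level by level from the root, left to right within each level.
Level 0: N
Level 1: C
Level 2: G
Level 3: D, B
Level 4: X, Q, V, F
Level 5: W, R
Level 6: T, S
Full level-order sequence: N, C, G, D, B, X, Q, V, F, W, R, T, S.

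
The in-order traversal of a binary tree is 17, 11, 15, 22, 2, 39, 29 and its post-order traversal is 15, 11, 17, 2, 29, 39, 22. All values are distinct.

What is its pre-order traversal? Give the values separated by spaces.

22 17 11 15 39 2 29

The last element of post-order is the root; it splits in-order into left and right subtrees.
Root 22: left subtree has 3 nodes {17, 11, 15}, right has 3 {2, 39, 29}.
  Root 17: left subtree has 0 nodes { }, right has 2 {11, 15}.
    Root 11: left subtree has 0 nodes { }, right has 1 {15}.
  Root 39: left subtree has 1 node {2}, right has 1 {29}.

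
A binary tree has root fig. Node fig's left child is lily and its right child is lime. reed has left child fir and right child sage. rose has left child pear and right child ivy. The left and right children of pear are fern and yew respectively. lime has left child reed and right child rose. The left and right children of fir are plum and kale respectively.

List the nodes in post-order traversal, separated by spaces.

Post-order visits the left subtree, then the right subtree, then the node.
At fig: go left to lily.
  lily is a leaf — visit lily.
At fig: go right to lime.
  At lime: go left to reed.
    At reed: go left to fir.
      At fir: go left to plum.
        plum is a leaf — visit plum.
      At fir: go right to kale.
        kale is a leaf — visit kale.
      Visit fir.
    At reed: go right to sage.
      sage is a leaf — visit sage.
    Visit reed.
  At lime: go right to rose.
    At rose: go left to pear.
      At pear: go left to fern.
        fern is a leaf — visit fern.
      At pear: go right to yew.
        yew is a leaf — visit yew.
      Visit pear.
    At rose: go right to ivy.
      ivy is a leaf — visit ivy.
    Visit rose.
  Visit lime.
Visit fig.

lily plum kale fir sage reed fern yew pear ivy rose lime fig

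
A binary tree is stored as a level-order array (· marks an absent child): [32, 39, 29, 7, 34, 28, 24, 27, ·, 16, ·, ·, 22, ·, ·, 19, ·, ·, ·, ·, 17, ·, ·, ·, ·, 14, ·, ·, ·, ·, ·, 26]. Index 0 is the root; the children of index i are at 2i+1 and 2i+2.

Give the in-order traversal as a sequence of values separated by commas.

26, 19, 27, 7, 39, 16, 17, 34, 32, 28, 14, 22, 29, 24

In-order visits the left subtree, then the node, then the right subtree.
At 32: go left to 39.
  At 39: go left to 7.
    At 7: go left to 27.
      At 27: go left to 19.
        At 19: go left to 26.
          26 is a leaf — visit 26.
        Visit 19.
        At 19: no right child.
      Visit 27.
      At 27: no right child.
    Visit 7.
    At 7: no right child.
  Visit 39.
  At 39: go right to 34.
    At 34: go left to 16.
      At 16: no left child.
      Visit 16.
      At 16: go right to 17.
        17 is a leaf — visit 17.
    Visit 34.
    At 34: no right child.
Visit 32.
At 32: go right to 29.
  At 29: go left to 28.
    At 28: no left child.
    Visit 28.
    At 28: go right to 22.
      At 22: go left to 14.
        14 is a leaf — visit 14.
      Visit 22.
      At 22: no right child.
  Visit 29.
  At 29: go right to 24.
    24 is a leaf — visit 24.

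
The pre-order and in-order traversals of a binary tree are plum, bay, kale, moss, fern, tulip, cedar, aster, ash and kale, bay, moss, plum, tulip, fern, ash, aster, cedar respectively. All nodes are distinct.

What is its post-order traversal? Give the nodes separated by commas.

kale, moss, bay, tulip, ash, aster, cedar, fern, plum

The first element of pre-order is the root; it splits in-order into left and right subtrees.
Root plum: left subtree has 3 nodes {kale, bay, moss}, right has 5 {tulip, fern, ash, aster, cedar}.
  Root bay: left subtree has 1 node {kale}, right has 1 {moss}.
  Root fern: left subtree has 1 node {tulip}, right has 3 {ash, aster, cedar}.
    Root cedar: left subtree has 2 nodes {ash, aster}, right has 0 { }.
      Root aster: left subtree has 1 node {ash}, right has 0 { }.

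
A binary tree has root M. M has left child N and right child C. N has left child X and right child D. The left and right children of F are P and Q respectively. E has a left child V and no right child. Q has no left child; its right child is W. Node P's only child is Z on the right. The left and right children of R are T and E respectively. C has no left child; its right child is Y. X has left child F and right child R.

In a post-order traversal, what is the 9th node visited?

Post-order visits the left subtree, then the right subtree, then the node.
At M: go left to N.
  At N: go left to X.
    At X: go left to F.
      At F: go left to P.
        At P: no left child.
        At P: go right to Z.
          Z is a leaf — visit Z.
        Visit P.
      At F: go right to Q.
        At Q: no left child.
        At Q: go right to W.
          W is a leaf — visit W.
        Visit Q.
      Visit F.
    At X: go right to R.
      At R: go left to T.
        T is a leaf — visit T.
      At R: go right to E.
        At E: go left to V.
          V is a leaf — visit V.
        At E: no right child.
        Visit E.
      Visit R.
    Visit X.
  At N: go right to D.
    D is a leaf — visit D.
  Visit N.
At M: go right to C.
  At C: no left child.
  At C: go right to Y.
    Y is a leaf — visit Y.
  Visit C.
Visit M.
Full post-order sequence: Z, P, W, Q, F, T, V, E, R, X, D, N, Y, C, M.

R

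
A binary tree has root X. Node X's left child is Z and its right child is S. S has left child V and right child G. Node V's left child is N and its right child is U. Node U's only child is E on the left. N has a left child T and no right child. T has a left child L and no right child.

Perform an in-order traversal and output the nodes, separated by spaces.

In-order visits the left subtree, then the node, then the right subtree.
At X: go left to Z.
  Z is a leaf — visit Z.
Visit X.
At X: go right to S.
  At S: go left to V.
    At V: go left to N.
      At N: go left to T.
        At T: go left to L.
          L is a leaf — visit L.
        Visit T.
        At T: no right child.
      Visit N.
      At N: no right child.
    Visit V.
    At V: go right to U.
      At U: go left to E.
        E is a leaf — visit E.
      Visit U.
      At U: no right child.
  Visit S.
  At S: go right to G.
    G is a leaf — visit G.

Z X L T N V E U S G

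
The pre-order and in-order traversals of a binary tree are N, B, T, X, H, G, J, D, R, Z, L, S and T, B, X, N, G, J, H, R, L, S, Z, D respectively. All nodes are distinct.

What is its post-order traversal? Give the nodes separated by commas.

The first element of pre-order is the root; it splits in-order into left and right subtrees.
Root N: left subtree has 3 nodes {T, B, X}, right has 8 {G, J, H, R, L, S, Z, D}.
  Root B: left subtree has 1 node {T}, right has 1 {X}.
  Root H: left subtree has 2 nodes {G, J}, right has 5 {R, L, S, Z, D}.
    Root G: left subtree has 0 nodes { }, right has 1 {J}.
    Root D: left subtree has 4 nodes {R, L, S, Z}, right has 0 { }.
      Root R: left subtree has 0 nodes { }, right has 3 {L, S, Z}.
        Root Z: left subtree has 2 nodes {L, S}, right has 0 { }.
          Root L: left subtree has 0 nodes { }, right has 1 {S}.

T, X, B, J, G, S, L, Z, R, D, H, N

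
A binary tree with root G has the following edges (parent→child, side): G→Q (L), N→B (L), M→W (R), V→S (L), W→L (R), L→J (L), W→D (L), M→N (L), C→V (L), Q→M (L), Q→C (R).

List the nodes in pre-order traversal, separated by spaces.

Pre-order visits the node, then its left subtree, then its right subtree.
Visit G.
At G: go left to Q.
  Visit Q.
  At Q: go left to M.
    Visit M.
    At M: go left to N.
      Visit N.
      At N: go left to B.
        B is a leaf — visit B.
      At N: no right child.
    At M: go right to W.
      Visit W.
      At W: go left to D.
        D is a leaf — visit D.
      At W: go right to L.
        Visit L.
        At L: go left to J.
          J is a leaf — visit J.
        At L: no right child.
  At Q: go right to C.
    Visit C.
    At C: go left to V.
      Visit V.
      At V: go left to S.
        S is a leaf — visit S.
      At V: no right child.
    At C: no right child.
At G: no right child.

G Q M N B W D L J C V S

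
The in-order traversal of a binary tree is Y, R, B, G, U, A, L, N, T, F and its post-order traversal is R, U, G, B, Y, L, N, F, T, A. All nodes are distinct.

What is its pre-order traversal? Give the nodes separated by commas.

A, Y, B, R, G, U, T, N, L, F

The last element of post-order is the root; it splits in-order into left and right subtrees.
Root A: left subtree has 5 nodes {Y, R, B, G, U}, right has 4 {L, N, T, F}.
  Root Y: left subtree has 0 nodes { }, right has 4 {R, B, G, U}.
    Root B: left subtree has 1 node {R}, right has 2 {G, U}.
      Root G: left subtree has 0 nodes { }, right has 1 {U}.
  Root T: left subtree has 2 nodes {L, N}, right has 1 {F}.
    Root N: left subtree has 1 node {L}, right has 0 { }.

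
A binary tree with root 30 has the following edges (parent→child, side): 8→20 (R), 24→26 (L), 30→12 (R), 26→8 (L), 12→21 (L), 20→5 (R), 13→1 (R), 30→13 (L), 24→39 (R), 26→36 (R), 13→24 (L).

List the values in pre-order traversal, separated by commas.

Pre-order visits the node, then its left subtree, then its right subtree.
Visit 30.
At 30: go left to 13.
  Visit 13.
  At 13: go left to 24.
    Visit 24.
    At 24: go left to 26.
      Visit 26.
      At 26: go left to 8.
        Visit 8.
        At 8: no left child.
        At 8: go right to 20.
          Visit 20.
          At 20: no left child.
          At 20: go right to 5.
            5 is a leaf — visit 5.
      At 26: go right to 36.
        36 is a leaf — visit 36.
    At 24: go right to 39.
      39 is a leaf — visit 39.
  At 13: go right to 1.
    1 is a leaf — visit 1.
At 30: go right to 12.
  Visit 12.
  At 12: go left to 21.
    21 is a leaf — visit 21.
  At 12: no right child.

30, 13, 24, 26, 8, 20, 5, 36, 39, 1, 12, 21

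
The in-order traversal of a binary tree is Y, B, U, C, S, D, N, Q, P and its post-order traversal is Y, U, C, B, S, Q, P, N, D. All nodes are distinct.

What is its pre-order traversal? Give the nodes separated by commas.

The last element of post-order is the root; it splits in-order into left and right subtrees.
Root D: left subtree has 5 nodes {Y, B, U, C, S}, right has 3 {N, Q, P}.
  Root S: left subtree has 4 nodes {Y, B, U, C}, right has 0 { }.
    Root B: left subtree has 1 node {Y}, right has 2 {U, C}.
      Root C: left subtree has 1 node {U}, right has 0 { }.
  Root N: left subtree has 0 nodes { }, right has 2 {Q, P}.
    Root P: left subtree has 1 node {Q}, right has 0 { }.

D, S, B, Y, C, U, N, P, Q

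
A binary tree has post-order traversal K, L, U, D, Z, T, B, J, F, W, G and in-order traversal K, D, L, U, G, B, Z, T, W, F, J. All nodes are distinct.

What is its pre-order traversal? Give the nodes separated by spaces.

G D K U L W B T Z F J

The last element of post-order is the root; it splits in-order into left and right subtrees.
Root G: left subtree has 4 nodes {K, D, L, U}, right has 6 {B, Z, T, W, F, J}.
  Root D: left subtree has 1 node {K}, right has 2 {L, U}.
    Root U: left subtree has 1 node {L}, right has 0 { }.
  Root W: left subtree has 3 nodes {B, Z, T}, right has 2 {F, J}.
    Root B: left subtree has 0 nodes { }, right has 2 {Z, T}.
      Root T: left subtree has 1 node {Z}, right has 0 { }.
    Root F: left subtree has 0 nodes { }, right has 1 {J}.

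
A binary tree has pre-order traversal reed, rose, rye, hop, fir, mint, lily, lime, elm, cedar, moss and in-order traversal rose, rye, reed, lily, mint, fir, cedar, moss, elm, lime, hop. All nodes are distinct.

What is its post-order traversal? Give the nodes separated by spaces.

rye rose lily mint moss cedar elm lime fir hop reed

The first element of pre-order is the root; it splits in-order into left and right subtrees.
Root reed: left subtree has 2 nodes {rose, rye}, right has 8 {lily, mint, fir, cedar, moss, elm, lime, hop}.
  Root rose: left subtree has 0 nodes { }, right has 1 {rye}.
  Root hop: left subtree has 7 nodes {lily, mint, fir, cedar, moss, elm, lime}, right has 0 { }.
    Root fir: left subtree has 2 nodes {lily, mint}, right has 4 {cedar, moss, elm, lime}.
      Root mint: left subtree has 1 node {lily}, right has 0 { }.
      Root lime: left subtree has 3 nodes {cedar, moss, elm}, right has 0 { }.
        Root elm: left subtree has 2 nodes {cedar, moss}, right has 0 { }.
          Root cedar: left subtree has 0 nodes { }, right has 1 {moss}.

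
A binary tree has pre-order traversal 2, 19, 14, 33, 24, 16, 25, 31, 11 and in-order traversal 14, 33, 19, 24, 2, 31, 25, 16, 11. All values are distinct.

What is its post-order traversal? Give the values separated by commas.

33, 14, 24, 19, 31, 25, 11, 16, 2

The first element of pre-order is the root; it splits in-order into left and right subtrees.
Root 2: left subtree has 4 nodes {14, 33, 19, 24}, right has 4 {31, 25, 16, 11}.
  Root 19: left subtree has 2 nodes {14, 33}, right has 1 {24}.
    Root 14: left subtree has 0 nodes { }, right has 1 {33}.
  Root 16: left subtree has 2 nodes {31, 25}, right has 1 {11}.
    Root 25: left subtree has 1 node {31}, right has 0 { }.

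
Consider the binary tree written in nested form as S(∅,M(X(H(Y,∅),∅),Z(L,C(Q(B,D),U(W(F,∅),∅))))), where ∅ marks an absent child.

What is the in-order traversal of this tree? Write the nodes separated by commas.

S, Y, H, X, M, L, Z, B, Q, D, C, F, W, U

In-order visits the left subtree, then the node, then the right subtree.
At S: no left child.
Visit S.
At S: go right to M.
  At M: go left to X.
    At X: go left to H.
      At H: go left to Y.
        Y is a leaf — visit Y.
      Visit H.
      At H: no right child.
    Visit X.
    At X: no right child.
  Visit M.
  At M: go right to Z.
    At Z: go left to L.
      L is a leaf — visit L.
    Visit Z.
    At Z: go right to C.
      At C: go left to Q.
        At Q: go left to B.
          B is a leaf — visit B.
        Visit Q.
        At Q: go right to D.
          D is a leaf — visit D.
      Visit C.
      At C: go right to U.
        At U: go left to W.
          At W: go left to F.
            F is a leaf — visit F.
          Visit W.
          At W: no right child.
        Visit U.
        At U: no right child.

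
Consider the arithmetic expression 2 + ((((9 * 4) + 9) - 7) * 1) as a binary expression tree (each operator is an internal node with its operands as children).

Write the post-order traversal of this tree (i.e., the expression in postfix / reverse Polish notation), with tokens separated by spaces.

2 9 4 * 9 + 7 - 1 * +

Post-order on an expression tree gives postfix notation: for each operator, emit left operand, right operand, then the operator.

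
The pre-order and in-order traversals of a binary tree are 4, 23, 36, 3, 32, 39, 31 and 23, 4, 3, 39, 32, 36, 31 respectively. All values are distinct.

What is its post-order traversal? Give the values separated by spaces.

The first element of pre-order is the root; it splits in-order into left and right subtrees.
Root 4: left subtree has 1 node {23}, right has 5 {3, 39, 32, 36, 31}.
  Root 36: left subtree has 3 nodes {3, 39, 32}, right has 1 {31}.
    Root 3: left subtree has 0 nodes { }, right has 2 {39, 32}.
      Root 32: left subtree has 1 node {39}, right has 0 { }.

23 39 32 3 31 36 4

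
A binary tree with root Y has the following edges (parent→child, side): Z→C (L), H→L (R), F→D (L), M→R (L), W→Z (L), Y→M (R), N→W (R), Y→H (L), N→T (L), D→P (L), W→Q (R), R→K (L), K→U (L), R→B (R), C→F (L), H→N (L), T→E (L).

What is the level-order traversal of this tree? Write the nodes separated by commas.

Level-order visits nodes level by level from the root, left to right within each level.
Level 0: Y
Level 1: H, M
Level 2: N, L, R
Level 3: T, W, K, B
Level 4: E, Z, Q, U
Level 5: C
Level 6: F
Level 7: D
Level 8: P

Y, H, M, N, L, R, T, W, K, B, E, Z, Q, U, C, F, D, P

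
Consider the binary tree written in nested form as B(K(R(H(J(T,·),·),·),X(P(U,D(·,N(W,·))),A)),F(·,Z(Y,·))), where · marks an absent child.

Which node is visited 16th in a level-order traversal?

W

Level-order visits nodes level by level from the root, left to right within each level.
Level 0: B
Level 1: K, F
Level 2: R, X, Z
Level 3: H, P, A, Y
Level 4: J, U, D
Level 5: T, N
Level 6: W
Full level-order sequence: B, K, F, R, X, Z, H, P, A, Y, J, U, D, T, N, W.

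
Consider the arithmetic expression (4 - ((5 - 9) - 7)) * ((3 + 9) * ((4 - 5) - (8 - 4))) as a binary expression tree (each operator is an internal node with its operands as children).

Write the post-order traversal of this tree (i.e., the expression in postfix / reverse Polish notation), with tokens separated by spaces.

4 5 9 - 7 - - 3 9 + 4 5 - 8 4 - - * *

Post-order on an expression tree gives postfix notation: for each operator, emit left operand, right operand, then the operator.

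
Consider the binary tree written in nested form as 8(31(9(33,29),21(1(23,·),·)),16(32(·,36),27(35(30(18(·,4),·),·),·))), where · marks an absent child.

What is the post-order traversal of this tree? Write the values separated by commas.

33, 29, 9, 23, 1, 21, 31, 36, 32, 4, 18, 30, 35, 27, 16, 8

Post-order visits the left subtree, then the right subtree, then the node.
At 8: go left to 31.
  At 31: go left to 9.
    At 9: go left to 33.
      33 is a leaf — visit 33.
    At 9: go right to 29.
      29 is a leaf — visit 29.
    Visit 9.
  At 31: go right to 21.
    At 21: go left to 1.
      At 1: go left to 23.
        23 is a leaf — visit 23.
      At 1: no right child.
      Visit 1.
    At 21: no right child.
    Visit 21.
  Visit 31.
At 8: go right to 16.
  At 16: go left to 32.
    At 32: no left child.
    At 32: go right to 36.
      36 is a leaf — visit 36.
    Visit 32.
  At 16: go right to 27.
    At 27: go left to 35.
      At 35: go left to 30.
        At 30: go left to 18.
          At 18: no left child.
          At 18: go right to 4.
            4 is a leaf — visit 4.
          Visit 18.
        At 30: no right child.
        Visit 30.
      At 35: no right child.
      Visit 35.
    At 27: no right child.
    Visit 27.
  Visit 16.
Visit 8.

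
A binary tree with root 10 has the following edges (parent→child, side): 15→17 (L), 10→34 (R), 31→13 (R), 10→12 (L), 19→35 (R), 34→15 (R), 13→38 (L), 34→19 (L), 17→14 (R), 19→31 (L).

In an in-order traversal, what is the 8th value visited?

In-order visits the left subtree, then the node, then the right subtree.
At 10: go left to 12.
  12 is a leaf — visit 12.
Visit 10.
At 10: go right to 34.
  At 34: go left to 19.
    At 19: go left to 31.
      At 31: no left child.
      Visit 31.
      At 31: go right to 13.
        At 13: go left to 38.
          38 is a leaf — visit 38.
        Visit 13.
        At 13: no right child.
    Visit 19.
    At 19: go right to 35.
      35 is a leaf — visit 35.
  Visit 34.
  At 34: go right to 15.
    At 15: go left to 17.
      At 17: no left child.
      Visit 17.
      At 17: go right to 14.
        14 is a leaf — visit 14.
    Visit 15.
    At 15: no right child.
Full in-order sequence: 12, 10, 31, 38, 13, 19, 35, 34, 17, 14, 15.

34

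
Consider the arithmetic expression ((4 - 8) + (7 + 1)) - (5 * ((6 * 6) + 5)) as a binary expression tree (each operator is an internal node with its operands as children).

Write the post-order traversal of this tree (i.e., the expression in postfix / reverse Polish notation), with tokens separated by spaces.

Post-order on an expression tree gives postfix notation: for each operator, emit left operand, right operand, then the operator.

4 8 - 7 1 + + 5 6 6 * 5 + * -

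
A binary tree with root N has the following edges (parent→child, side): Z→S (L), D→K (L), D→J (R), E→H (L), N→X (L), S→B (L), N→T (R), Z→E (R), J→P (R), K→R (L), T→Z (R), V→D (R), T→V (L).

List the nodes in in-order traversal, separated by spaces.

In-order visits the left subtree, then the node, then the right subtree.
At N: go left to X.
  X is a leaf — visit X.
Visit N.
At N: go right to T.
  At T: go left to V.
    At V: no left child.
    Visit V.
    At V: go right to D.
      At D: go left to K.
        At K: go left to R.
          R is a leaf — visit R.
        Visit K.
        At K: no right child.
      Visit D.
      At D: go right to J.
        At J: no left child.
        Visit J.
        At J: go right to P.
          P is a leaf — visit P.
  Visit T.
  At T: go right to Z.
    At Z: go left to S.
      At S: go left to B.
        B is a leaf — visit B.
      Visit S.
      At S: no right child.
    Visit Z.
    At Z: go right to E.
      At E: go left to H.
        H is a leaf — visit H.
      Visit E.
      At E: no right child.

X N V R K D J P T B S Z H E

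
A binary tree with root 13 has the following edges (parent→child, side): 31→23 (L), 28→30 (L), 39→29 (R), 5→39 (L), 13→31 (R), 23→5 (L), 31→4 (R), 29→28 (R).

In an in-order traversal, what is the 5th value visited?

In-order visits the left subtree, then the node, then the right subtree.
At 13: no left child.
Visit 13.
At 13: go right to 31.
  At 31: go left to 23.
    At 23: go left to 5.
      At 5: go left to 39.
        At 39: no left child.
        Visit 39.
        At 39: go right to 29.
          At 29: no left child.
          Visit 29.
          At 29: go right to 28.
            At 28: go left to 30.
              30 is a leaf — visit 30.
            Visit 28.
            At 28: no right child.
      Visit 5.
      At 5: no right child.
    Visit 23.
    At 23: no right child.
  Visit 31.
  At 31: go right to 4.
    4 is a leaf — visit 4.
Full in-order sequence: 13, 39, 29, 30, 28, 5, 23, 31, 4.

28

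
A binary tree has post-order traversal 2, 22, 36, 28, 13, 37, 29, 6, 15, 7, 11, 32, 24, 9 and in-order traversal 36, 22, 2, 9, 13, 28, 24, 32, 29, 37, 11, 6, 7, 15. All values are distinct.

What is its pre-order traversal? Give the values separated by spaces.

9 36 22 2 24 13 28 32 11 29 37 7 6 15

The last element of post-order is the root; it splits in-order into left and right subtrees.
Root 9: left subtree has 3 nodes {36, 22, 2}, right has 10 {13, 28, 24, 32, 29, 37, 11, 6, 7, 15}.
  Root 36: left subtree has 0 nodes { }, right has 2 {22, 2}.
    Root 22: left subtree has 0 nodes { }, right has 1 {2}.
  Root 24: left subtree has 2 nodes {13, 28}, right has 7 {32, 29, 37, 11, 6, 7, 15}.
    Root 13: left subtree has 0 nodes { }, right has 1 {28}.
    Root 32: left subtree has 0 nodes { }, right has 6 {29, 37, 11, 6, 7, 15}.
      Root 11: left subtree has 2 nodes {29, 37}, right has 3 {6, 7, 15}.
        Root 29: left subtree has 0 nodes { }, right has 1 {37}.
        Root 7: left subtree has 1 node {6}, right has 1 {15}.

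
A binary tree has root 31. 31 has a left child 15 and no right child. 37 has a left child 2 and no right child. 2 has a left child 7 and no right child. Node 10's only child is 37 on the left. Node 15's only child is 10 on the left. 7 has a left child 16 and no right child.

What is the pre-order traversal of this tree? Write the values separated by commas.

Pre-order visits the node, then its left subtree, then its right subtree.
Visit 31.
At 31: go left to 15.
  Visit 15.
  At 15: go left to 10.
    Visit 10.
    At 10: go left to 37.
      Visit 37.
      At 37: go left to 2.
        Visit 2.
        At 2: go left to 7.
          Visit 7.
          At 7: go left to 16.
            16 is a leaf — visit 16.
          At 7: no right child.
        At 2: no right child.
      At 37: no right child.
    At 10: no right child.
  At 15: no right child.
At 31: no right child.

31, 15, 10, 37, 2, 7, 16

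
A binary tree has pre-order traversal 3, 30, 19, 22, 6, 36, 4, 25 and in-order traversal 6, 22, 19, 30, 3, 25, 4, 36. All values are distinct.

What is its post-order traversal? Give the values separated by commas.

6, 22, 19, 30, 25, 4, 36, 3

The first element of pre-order is the root; it splits in-order into left and right subtrees.
Root 3: left subtree has 4 nodes {6, 22, 19, 30}, right has 3 {25, 4, 36}.
  Root 30: left subtree has 3 nodes {6, 22, 19}, right has 0 { }.
    Root 19: left subtree has 2 nodes {6, 22}, right has 0 { }.
      Root 22: left subtree has 1 node {6}, right has 0 { }.
  Root 36: left subtree has 2 nodes {25, 4}, right has 0 { }.
    Root 4: left subtree has 1 node {25}, right has 0 { }.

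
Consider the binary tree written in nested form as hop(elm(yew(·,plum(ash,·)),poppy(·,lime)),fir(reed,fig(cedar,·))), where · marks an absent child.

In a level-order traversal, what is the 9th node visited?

Level-order visits nodes level by level from the root, left to right within each level.
Level 0: hop
Level 1: elm, fir
Level 2: yew, poppy, reed, fig
Level 3: plum, lime, cedar
Level 4: ash
Full level-order sequence: hop, elm, fir, yew, poppy, reed, fig, plum, lime, cedar, ash.

lime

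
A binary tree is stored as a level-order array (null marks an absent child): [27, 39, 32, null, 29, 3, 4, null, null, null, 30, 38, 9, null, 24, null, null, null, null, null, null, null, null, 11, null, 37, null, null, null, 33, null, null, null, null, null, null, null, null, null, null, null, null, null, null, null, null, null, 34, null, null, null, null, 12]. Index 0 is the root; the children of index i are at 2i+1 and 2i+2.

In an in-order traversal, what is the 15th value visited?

In-order visits the left subtree, then the node, then the right subtree.
At 27: go left to 39.
  At 39: no left child.
  Visit 39.
  At 39: go right to 29.
    At 29: no left child.
    Visit 29.
    At 29: go right to 30.
      30 is a leaf — visit 30.
Visit 27.
At 27: go right to 32.
  At 32: go left to 3.
    At 3: go left to 38.
      At 38: go left to 11.
        At 11: go left to 34.
          34 is a leaf — visit 34.
        Visit 11.
        At 11: no right child.
      Visit 38.
      At 38: no right child.
    Visit 3.
    At 3: go right to 9.
      At 9: go left to 37.
        At 37: no left child.
        Visit 37.
        At 37: go right to 12.
          12 is a leaf — visit 12.
      Visit 9.
      At 9: no right child.
  Visit 32.
  At 32: go right to 4.
    At 4: no left child.
    Visit 4.
    At 4: go right to 24.
      At 24: go left to 33.
        33 is a leaf — visit 33.
      Visit 24.
      At 24: no right child.
Full in-order sequence: 39, 29, 30, 27, 34, 11, 38, 3, 37, 12, 9, 32, 4, 33, 24.

24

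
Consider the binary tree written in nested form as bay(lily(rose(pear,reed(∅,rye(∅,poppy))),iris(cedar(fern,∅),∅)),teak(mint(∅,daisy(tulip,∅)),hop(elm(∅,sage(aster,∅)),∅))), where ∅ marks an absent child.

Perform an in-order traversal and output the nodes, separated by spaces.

pear rose reed rye poppy lily fern cedar iris bay mint tulip daisy teak elm aster sage hop

In-order visits the left subtree, then the node, then the right subtree.
At bay: go left to lily.
  At lily: go left to rose.
    At rose: go left to pear.
      pear is a leaf — visit pear.
    Visit rose.
    At rose: go right to reed.
      At reed: no left child.
      Visit reed.
      At reed: go right to rye.
        At rye: no left child.
        Visit rye.
        At rye: go right to poppy.
          poppy is a leaf — visit poppy.
  Visit lily.
  At lily: go right to iris.
    At iris: go left to cedar.
      At cedar: go left to fern.
        fern is a leaf — visit fern.
      Visit cedar.
      At cedar: no right child.
    Visit iris.
    At iris: no right child.
Visit bay.
At bay: go right to teak.
  At teak: go left to mint.
    At mint: no left child.
    Visit mint.
    At mint: go right to daisy.
      At daisy: go left to tulip.
        tulip is a leaf — visit tulip.
      Visit daisy.
      At daisy: no right child.
  Visit teak.
  At teak: go right to hop.
    At hop: go left to elm.
      At elm: no left child.
      Visit elm.
      At elm: go right to sage.
        At sage: go left to aster.
          aster is a leaf — visit aster.
        Visit sage.
        At sage: no right child.
    Visit hop.
    At hop: no right child.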